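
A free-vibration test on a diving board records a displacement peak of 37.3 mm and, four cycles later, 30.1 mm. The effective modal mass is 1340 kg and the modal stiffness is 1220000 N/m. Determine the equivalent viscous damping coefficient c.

Logarithmic decrement δ = (1/n)·ln(x₀/x_n) = (1/4)·ln(37.3/30.1) = (1/4)·ln(1.239) = 0.05362.
ζ = δ/√(4π² + δ²) = 0.05362/√(39.48 + 0.00287) = 0.05362/6.283 = 0.008533.
c = ζ · 2√(km) = 0.008533 × 2√(1220000 × 1340) = 0.008533 × 80870 = 690.0 N·s/m.

690 N·s/m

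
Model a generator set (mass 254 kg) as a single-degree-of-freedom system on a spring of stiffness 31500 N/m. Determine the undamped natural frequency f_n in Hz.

1.77 Hz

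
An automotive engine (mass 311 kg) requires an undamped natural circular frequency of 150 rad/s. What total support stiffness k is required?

7000000 N/m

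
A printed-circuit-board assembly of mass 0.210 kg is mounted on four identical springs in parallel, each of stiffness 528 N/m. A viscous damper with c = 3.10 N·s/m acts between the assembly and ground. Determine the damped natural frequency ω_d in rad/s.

Parallel springs add: k_eq = 4 × 528 = 2112 N/m.
ω_n = √(k_eq/m) = √(2112/0.210) = 100.3 rad/s.
Critical damping c_c = 2√(k_eq·m) = 2√(2112 × 0.210) = 42.12 N·s/m, so ζ = c/c_c = 3.10/42.12 = 0.07360.
ω_d = ω_n√(1 − ζ²) = 100.3 × √(1 − 0.00542) = 100.0 rad/s.

100 rad/s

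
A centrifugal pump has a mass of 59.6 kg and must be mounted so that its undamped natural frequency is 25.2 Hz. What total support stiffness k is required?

ω_n = 2πf_n = 2π × 25.2 = 158.3 rad/s.
k = m·ω_n² = 59.6 × 158.3² = 59.6 × 25070 = 1494000 N/m.

1490000 N/m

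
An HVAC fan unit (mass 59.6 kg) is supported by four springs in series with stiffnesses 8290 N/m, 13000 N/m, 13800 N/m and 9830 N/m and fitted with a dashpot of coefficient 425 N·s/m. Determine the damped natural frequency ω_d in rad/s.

Series springs: 1/k_eq = 1/8290 + 1/13000 + 1/13800 + 1/9830 = 0.0003717, so k_eq = 2690 N/m.
ω_n = √(k_eq/m) = √(2690/59.6) = 6.718 rad/s.
Critical damping c_c = 2√(k_eq·m) = 2√(2690 × 59.6) = 800.8 N·s/m, so ζ = c/c_c = 425/800.8 = 0.5307.
ω_d = ω_n√(1 − ζ²) = 6.718 × √(1 − 0.282) = 5.694 rad/s.

5.69 rad/s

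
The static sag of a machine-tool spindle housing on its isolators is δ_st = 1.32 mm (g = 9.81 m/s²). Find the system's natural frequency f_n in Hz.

13.7 Hz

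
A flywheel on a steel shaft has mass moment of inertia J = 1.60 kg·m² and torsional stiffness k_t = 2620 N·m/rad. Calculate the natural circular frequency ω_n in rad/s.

40.5 rad/s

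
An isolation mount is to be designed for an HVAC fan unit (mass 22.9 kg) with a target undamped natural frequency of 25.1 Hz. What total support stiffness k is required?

ω_n = 2πf_n = 2π × 25.1 = 157.7 rad/s.
k = m·ω_n² = 22.9 × 157.7² = 22.9 × 24870 = 569600 N/m.

570000 N/m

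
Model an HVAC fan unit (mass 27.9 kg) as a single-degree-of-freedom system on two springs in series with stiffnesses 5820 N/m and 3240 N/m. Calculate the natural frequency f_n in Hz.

Series springs: 1/k_eq = 1/5820 + 1/3240 = 0.0004805, so k_eq = 2081 N/m.
ω_n = √(k_eq/m) = √(2081/27.9) = √74.60 = 8.637 rad/s.
f_n = ω_n/(2π) = 8.637/6.283 = 1.375 Hz.

1.37 Hz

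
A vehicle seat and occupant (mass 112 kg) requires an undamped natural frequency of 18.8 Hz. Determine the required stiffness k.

ω_n = 2πf_n = 2π × 18.8 = 118.1 rad/s.
k = m·ω_n² = 112 × 118.1² = 112 × 13950 = 1563000 N/m.

1560000 N/m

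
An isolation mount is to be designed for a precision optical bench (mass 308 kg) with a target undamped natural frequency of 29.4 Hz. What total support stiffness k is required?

ω_n = 2πf_n = 2π × 29.4 = 184.7 rad/s.
k = m·ω_n² = 308 × 184.7² = 308 × 34120 = 10510000 N/m.

10500000 N/m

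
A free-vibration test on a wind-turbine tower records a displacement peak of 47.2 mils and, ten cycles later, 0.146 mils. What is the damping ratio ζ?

Logarithmic decrement δ = (1/n)·ln(x₀/x_n) = (1/10)·ln(47.2/0.146) = (1/10)·ln(323.3) = 0.5779.
ζ = δ/√(4π² + δ²) = 0.5779/√(39.48 + 0.334) = 0.5779/6.310 = 0.09158.

0.0916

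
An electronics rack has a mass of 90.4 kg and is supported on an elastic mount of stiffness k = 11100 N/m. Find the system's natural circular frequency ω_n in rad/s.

ω_n = √(k/m) = √(11100/90.4) = √122.8 = 11.08 rad/s.

11.1 rad/s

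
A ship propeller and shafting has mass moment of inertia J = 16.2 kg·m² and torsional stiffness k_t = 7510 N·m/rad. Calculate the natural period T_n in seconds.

ω_n = √(k_t/J) = √(7510/16.2) = √463.6 = 21.53 rad/s.
T_n = 2π/ω_n = 6.283/21.53 = 0.2918 s.

0.292 s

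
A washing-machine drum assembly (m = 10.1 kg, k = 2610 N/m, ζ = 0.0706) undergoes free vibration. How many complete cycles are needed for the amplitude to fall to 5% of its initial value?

Logarithmic decrement δ = 2πζ/√(1 − ζ²) = 2π × 0.07060/√(1 − 0.00498) = 0.4447.
x_n/x₀ = e^(−nδ) ≤ 0.05; take ln: n ≥ ln(1/0.05)/δ = 2.996/0.4447 = 6.736.
So 7 complete cycles are required.

7 cycles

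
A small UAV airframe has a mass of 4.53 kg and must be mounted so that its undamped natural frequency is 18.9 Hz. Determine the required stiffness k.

63900 N/m

ω_n = 2πf_n = 2π × 18.9 = 118.8 rad/s.
k = m·ω_n² = 4.53 × 118.8² = 4.53 × 14100 = 63880 N/m.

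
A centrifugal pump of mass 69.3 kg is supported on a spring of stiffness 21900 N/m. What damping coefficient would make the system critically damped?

c_c = 2√(k·m) = 2√(21900 × 69.3) = 2 × 1232 = 2464 N·s/m.

2460 N·s/m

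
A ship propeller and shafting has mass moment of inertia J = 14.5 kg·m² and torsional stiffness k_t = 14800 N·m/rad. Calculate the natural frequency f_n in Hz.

5.08 Hz

ω_n = √(k_t/J) = √(14800/14.5) = √1021 = 31.95 rad/s.
f_n = ω_n/(2π) = 31.95/6.283 = 5.085 Hz.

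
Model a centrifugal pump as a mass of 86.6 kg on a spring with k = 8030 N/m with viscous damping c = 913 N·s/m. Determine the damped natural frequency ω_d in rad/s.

8.06 rad/s

ω_n = √(k/m) = √(8030/86.6) = 9.629 rad/s.
Critical damping c_c = 2√(k·m) = 2√(8030 × 86.6) = 1668 N·s/m, so ζ = c/c_c = 913/1668 = 0.5474.
ω_d = ω_n√(1 − ζ²) = 9.629 × √(1 − 0.300) = 8.058 rad/s.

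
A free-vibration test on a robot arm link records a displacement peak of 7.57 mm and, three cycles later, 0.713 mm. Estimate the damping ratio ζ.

0.124

Logarithmic decrement δ = (1/n)·ln(x₀/x_n) = (1/3)·ln(7.57/0.713) = (1/3)·ln(10.62) = 0.7875.
ζ = δ/√(4π² + δ²) = 0.7875/√(39.48 + 0.620) = 0.7875/6.332 = 0.1244.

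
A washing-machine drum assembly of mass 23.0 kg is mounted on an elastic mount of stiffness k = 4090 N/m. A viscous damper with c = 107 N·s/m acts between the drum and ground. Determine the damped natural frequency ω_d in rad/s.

ω_n = √(k/m) = √(4090/23.0) = 13.34 rad/s.
Critical damping c_c = 2√(k·m) = 2√(4090 × 23.0) = 613.4 N·s/m, so ζ = c/c_c = 107/613.4 = 0.1744.
ω_d = ω_n√(1 − ζ²) = 13.34 × √(1 − 0.0304) = 13.13 rad/s.

13.1 rad/s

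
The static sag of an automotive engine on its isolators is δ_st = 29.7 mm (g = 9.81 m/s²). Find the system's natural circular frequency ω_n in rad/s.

18.2 rad/s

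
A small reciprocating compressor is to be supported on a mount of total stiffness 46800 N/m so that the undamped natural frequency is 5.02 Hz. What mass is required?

ω_n = 2πf_n = 2π × 5.02 = 31.54 rad/s.
m = k/ω_n² = 46800/31.54² = 46800/994.9 = 47.04 kg.

47.0 kg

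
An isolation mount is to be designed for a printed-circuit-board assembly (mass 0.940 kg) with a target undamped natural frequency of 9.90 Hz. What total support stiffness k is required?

3640 N/m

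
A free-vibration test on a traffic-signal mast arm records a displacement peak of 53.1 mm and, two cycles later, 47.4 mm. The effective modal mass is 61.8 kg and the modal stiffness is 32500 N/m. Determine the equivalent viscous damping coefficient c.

25.6 N·s/m

Logarithmic decrement δ = (1/n)·ln(x₀/x_n) = (1/2)·ln(53.1/47.4) = (1/2)·ln(1.120) = 0.05678.
ζ = δ/√(4π² + δ²) = 0.05678/√(39.48 + 0.00322) = 0.05678/6.283 = 0.009036.
c = ζ · 2√(km) = 0.009036 × 2√(32500 × 61.8) = 0.009036 × 2834 = 25.61 N·s/m.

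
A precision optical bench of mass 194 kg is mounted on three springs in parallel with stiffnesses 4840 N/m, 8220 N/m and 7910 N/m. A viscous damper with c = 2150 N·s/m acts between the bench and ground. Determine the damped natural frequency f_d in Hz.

Parallel springs add: k_eq = 4840 + 8220 + 7910 = 20970 N/m.
ω_n = √(k_eq/m) = √(20970/194) = 10.40 rad/s.
Critical damping c_c = 2√(k_eq·m) = 2√(20970 × 194) = 4034 N·s/m, so ζ = c/c_c = 2150/4034 = 0.5330.
ω_d = ω_n√(1 − ζ²) = 10.40 × √(1 − 0.284) = 8.797 rad/s.
f_d = ω_d/(2π) = 1.400 Hz.

1.40 Hz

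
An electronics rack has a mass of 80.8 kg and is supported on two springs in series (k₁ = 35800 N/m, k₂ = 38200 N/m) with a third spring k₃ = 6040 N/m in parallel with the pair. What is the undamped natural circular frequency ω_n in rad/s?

Series pair: k_s = k₁k₂/(k₁+k₂) = (35800)(38200)/(35800 + 38200) = 18480 N/m. In parallel with k₃: k_eq = 18480 + 6040 = 24520 N/m.
ω_n = √(k_eq/m) = √(24520/80.8) = √303.5 = 17.42 rad/s.

17.4 rad/s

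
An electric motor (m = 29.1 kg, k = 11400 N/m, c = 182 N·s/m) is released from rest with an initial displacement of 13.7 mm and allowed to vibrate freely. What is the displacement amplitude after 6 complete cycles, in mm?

0.0329 mm

ζ = c/(2√(km)) = 182/(2√(11400 × 29.1)) = 182/1152 = 0.1580.
Logarithmic decrement δ = 2πζ/√(1 − ζ²) = 2π × 0.1580/√(1 − 0.0250) = 1.005.
After n cycles, x_n/x₀ = e^(−nδ), so x_6 = 13.7 × e^(−6 × 1.005) = 13.7 × 0.002401 = 0.03289 mm.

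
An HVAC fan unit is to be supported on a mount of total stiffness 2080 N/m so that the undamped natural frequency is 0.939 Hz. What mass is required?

59.8 kg

ω_n = 2πf_n = 2π × 0.939 = 5.900 rad/s.
m = k/ω_n² = 2080/5.900² = 2080/34.81 = 59.75 kg.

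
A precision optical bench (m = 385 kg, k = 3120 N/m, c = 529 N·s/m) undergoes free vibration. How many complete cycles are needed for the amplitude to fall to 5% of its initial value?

ζ = c/(2√(km)) = 529/(2√(3120 × 385)) = 529/2192 = 0.2413.
Logarithmic decrement δ = 2πζ/√(1 − ζ²) = 2π × 0.2413/√(1 − 0.0582) = 1.563.
x_n/x₀ = e^(−nδ) ≤ 0.05; take ln: n ≥ ln(1/0.05)/δ = 2.996/1.563 = 1.917.
So 2 complete cycles are required.

2 cycles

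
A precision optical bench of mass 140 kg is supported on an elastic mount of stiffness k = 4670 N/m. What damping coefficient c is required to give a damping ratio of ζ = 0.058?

93.8 N·s/m

c_c = 2√(k·m) = 2√(4670 × 140) = 1617 N·s/m.
c = ζ·c_c = 0.058 × 1617 = 93.80 N·s/m.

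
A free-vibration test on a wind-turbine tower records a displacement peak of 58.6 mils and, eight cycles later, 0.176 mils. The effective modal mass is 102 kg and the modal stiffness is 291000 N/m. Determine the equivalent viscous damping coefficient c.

Logarithmic decrement δ = (1/n)·ln(x₀/x_n) = (1/8)·ln(58.6/0.176) = (1/8)·ln(333.0) = 0.7260.
ζ = δ/√(4π² + δ²) = 0.7260/√(39.48 + 0.527) = 0.7260/6.325 = 0.1148.
c = ζ · 2√(km) = 0.1148 × 2√(291000 × 102) = 0.1148 × 10900 = 1251 N·s/m.

1250 N·s/m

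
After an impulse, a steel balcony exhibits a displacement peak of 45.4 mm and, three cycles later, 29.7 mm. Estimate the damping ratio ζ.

0.0225

Logarithmic decrement δ = (1/n)·ln(x₀/x_n) = (1/3)·ln(45.4/29.7) = (1/3)·ln(1.529) = 0.1415.
ζ = δ/√(4π² + δ²) = 0.1415/√(39.48 + 0.0200) = 0.1415/6.285 = 0.02251.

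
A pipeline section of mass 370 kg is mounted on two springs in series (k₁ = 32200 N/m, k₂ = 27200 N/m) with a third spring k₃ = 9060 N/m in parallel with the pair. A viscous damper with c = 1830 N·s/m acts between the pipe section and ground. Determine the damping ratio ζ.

0.308

Series pair: k_s = k₁k₂/(k₁+k₂) = (32200)(27200)/(32200 + 27200) = 14740 N/m. In parallel with k₃: k_eq = 14740 + 9060 = 23800 N/m.
ω_n = √(k_eq/m) = √(23800/370) = 8.021 rad/s.
Critical damping c_c = 2√(k_eq·m) = 2√(23800 × 370) = 5936 N·s/m, so ζ = c/c_c = 1830/5936 = 0.3083.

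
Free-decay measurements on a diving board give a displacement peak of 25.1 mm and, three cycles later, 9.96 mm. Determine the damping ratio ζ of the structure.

Logarithmic decrement δ = (1/n)·ln(x₀/x_n) = (1/3)·ln(25.1/9.96) = (1/3)·ln(2.520) = 0.3081.
ζ = δ/√(4π² + δ²) = 0.3081/√(39.48 + 0.0949) = 0.3081/6.291 = 0.04898.

0.0490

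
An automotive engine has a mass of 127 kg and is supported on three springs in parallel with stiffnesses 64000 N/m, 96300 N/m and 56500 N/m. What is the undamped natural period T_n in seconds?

0.152 s

Parallel springs add: k_eq = 64000 + 96300 + 56500 = 216800 N/m.
ω_n = √(k_eq/m) = √(216800/127) = √1707 = 41.32 rad/s.
T_n = 2π/ω_n = 6.283/41.32 = 0.1521 s.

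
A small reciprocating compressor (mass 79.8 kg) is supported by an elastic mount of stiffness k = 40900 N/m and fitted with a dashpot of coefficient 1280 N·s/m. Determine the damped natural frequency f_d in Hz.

ω_n = √(k/m) = √(40900/79.8) = 22.64 rad/s.
Critical damping c_c = 2√(k·m) = 2√(40900 × 79.8) = 3613 N·s/m, so ζ = c/c_c = 1280/3613 = 0.3543.
ω_d = ω_n√(1 − ζ²) = 22.64 × √(1 − 0.125) = 21.17 rad/s.
f_d = ω_d/(2π) = 3.369 Hz.

3.37 Hz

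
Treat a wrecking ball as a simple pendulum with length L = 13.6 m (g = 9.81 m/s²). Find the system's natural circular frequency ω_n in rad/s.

For a simple pendulum ω_n = √(g/L) = √(9.81/13.6) = √0.7213 = 0.8493 rad/s.

0.849 rad/s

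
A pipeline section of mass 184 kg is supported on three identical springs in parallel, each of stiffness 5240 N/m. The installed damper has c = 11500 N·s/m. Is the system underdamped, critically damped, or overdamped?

Parallel springs add: k_eq = 3 × 5240 = 15720 N/m.
c_c = 2√(k_eq·m) = 3401 N·s/m; ζ = c/c_c = 11500/3401 = 3.38.
Since ζ > 1 the system is overdamped.

overdamped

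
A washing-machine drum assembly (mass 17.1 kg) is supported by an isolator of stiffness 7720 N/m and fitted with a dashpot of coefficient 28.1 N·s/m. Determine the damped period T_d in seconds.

ω_n = √(k/m) = √(7720/17.1) = 21.25 rad/s.
Critical damping c_c = 2√(k·m) = 2√(7720 × 17.1) = 726.7 N·s/m, so ζ = c/c_c = 28.1/726.7 = 0.03867.
ω_d = ω_n√(1 − ζ²) = 21.25 × √(1 − 0.00150) = 21.23 rad/s.
T_d = 2π/ω_d = 0.2959 s.

0.296 s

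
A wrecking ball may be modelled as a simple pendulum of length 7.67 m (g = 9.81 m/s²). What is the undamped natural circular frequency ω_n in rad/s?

For a simple pendulum ω_n = √(g/L) = √(9.81/7.67) = √1.279 = 1.131 rad/s.

1.13 rad/s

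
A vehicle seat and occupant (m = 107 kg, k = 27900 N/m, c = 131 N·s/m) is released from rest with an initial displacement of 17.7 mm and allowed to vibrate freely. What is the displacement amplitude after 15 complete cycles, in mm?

0.496 mm

ζ = c/(2√(km)) = 131/(2√(27900 × 107)) = 131/3456 = 0.03791.
Logarithmic decrement δ = 2πζ/√(1 − ζ²) = 2π × 0.03791/√(1 − 0.00144) = 0.2384.
After n cycles, x_n/x₀ = e^(−nδ), so x_15 = 17.7 × e^(−15 × 0.2384) = 17.7 × 0.02800 = 0.4956 mm.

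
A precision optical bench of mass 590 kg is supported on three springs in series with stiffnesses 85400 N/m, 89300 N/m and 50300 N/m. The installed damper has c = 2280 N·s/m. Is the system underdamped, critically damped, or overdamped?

Series springs: 1/k_eq = 1/85400 + 1/89300 + 1/50300 = 4.279×10^-5, so k_eq = 23370 N/m.
c_c = 2√(k_eq·m) = 7427 N·s/m; ζ = c/c_c = 2280/7427 = 0.307.
Since ζ < 1 the system is underdamped.

underdamped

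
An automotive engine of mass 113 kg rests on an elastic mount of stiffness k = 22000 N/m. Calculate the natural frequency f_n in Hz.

2.22 Hz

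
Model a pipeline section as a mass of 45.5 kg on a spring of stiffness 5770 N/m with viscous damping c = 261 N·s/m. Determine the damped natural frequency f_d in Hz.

1.73 Hz

ω_n = √(k/m) = √(5770/45.5) = 11.26 rad/s.
Critical damping c_c = 2√(k·m) = 2√(5770 × 45.5) = 1025 N·s/m, so ζ = c/c_c = 261/1025 = 0.2547.
ω_d = ω_n√(1 − ζ²) = 11.26 × √(1 − 0.0649) = 10.89 rad/s.
f_d = ω_d/(2π) = 1.733 Hz.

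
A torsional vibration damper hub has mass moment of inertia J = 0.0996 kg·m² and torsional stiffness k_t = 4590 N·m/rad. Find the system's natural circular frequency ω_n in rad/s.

215 rad/s

ω_n = √(k_t/J) = √(4590/0.0996) = √46080 = 214.7 rad/s.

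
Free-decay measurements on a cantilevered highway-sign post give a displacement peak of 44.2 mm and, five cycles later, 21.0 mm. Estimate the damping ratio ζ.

Logarithmic decrement δ = (1/n)·ln(x₀/x_n) = (1/5)·ln(44.2/21.0) = (1/5)·ln(2.105) = 0.1488.
ζ = δ/√(4π² + δ²) = 0.1488/√(39.48 + 0.0222) = 0.1488/6.285 = 0.02368.

0.0237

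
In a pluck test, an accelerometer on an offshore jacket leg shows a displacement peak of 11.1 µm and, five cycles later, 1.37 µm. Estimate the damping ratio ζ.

Logarithmic decrement δ = (1/n)·ln(x₀/x_n) = (1/5)·ln(11.1/1.37) = (1/5)·ln(8.102) = 0.4184.
ζ = δ/√(4π² + δ²) = 0.4184/√(39.48 + 0.175) = 0.4184/6.297 = 0.06645.

0.0664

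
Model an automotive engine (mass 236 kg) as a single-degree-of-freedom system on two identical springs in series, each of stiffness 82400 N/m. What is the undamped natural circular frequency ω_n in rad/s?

Series springs: 1/k_eq = 2/82400, so k_eq = 82400/2 = 41200 N/m.
ω_n = √(k_eq/m) = √(41200/236) = √174.6 = 13.21 rad/s.

13.2 rad/s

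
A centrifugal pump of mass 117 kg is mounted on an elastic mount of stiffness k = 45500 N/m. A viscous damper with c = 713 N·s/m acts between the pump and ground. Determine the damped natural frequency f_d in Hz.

ω_n = √(k/m) = √(45500/117) = 19.72 rad/s.
Critical damping c_c = 2√(k·m) = 2√(45500 × 117) = 4615 N·s/m, so ζ = c/c_c = 713/4615 = 0.1545.
ω_d = ω_n√(1 − ζ²) = 19.72 × √(1 − 0.0239) = 19.48 rad/s.
f_d = ω_d/(2π) = 3.101 Hz.

3.10 Hz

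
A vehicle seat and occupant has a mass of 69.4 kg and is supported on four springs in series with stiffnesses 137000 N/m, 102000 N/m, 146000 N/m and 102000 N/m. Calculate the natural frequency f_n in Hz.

Series springs: 1/k_eq = 1/137000 + 1/102000 + 1/146000 + 1/102000 = 3.376×10^-5, so k_eq = 29620 N/m.
ω_n = √(k_eq/m) = √(29620/69.4) = √426.9 = 20.66 rad/s.
f_n = ω_n/(2π) = 20.66/6.283 = 3.288 Hz.

3.29 Hz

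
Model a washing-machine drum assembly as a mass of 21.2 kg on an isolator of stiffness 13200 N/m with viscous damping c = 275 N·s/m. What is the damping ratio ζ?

0.260

ω_n = √(k/m) = √(13200/21.2) = 24.95 rad/s.
Critical damping c_c = 2√(k·m) = 2√(13200 × 21.2) = 1058 N·s/m, so ζ = c/c_c = 275/1058 = 0.2599.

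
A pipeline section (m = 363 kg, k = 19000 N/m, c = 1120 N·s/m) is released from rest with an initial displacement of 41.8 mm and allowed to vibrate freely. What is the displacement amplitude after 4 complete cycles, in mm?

ζ = c/(2√(km)) = 1120/(2√(19000 × 363)) = 1120/5252 = 0.2132.
Logarithmic decrement δ = 2πζ/√(1 − ζ²) = 2π × 0.2132/√(1 − 0.0455) = 1.371.
After n cycles, x_n/x₀ = e^(−nδ), so x_4 = 41.8 × e^(−4 × 1.371) = 41.8 × 0.004147 = 0.1734 mm.

0.173 mm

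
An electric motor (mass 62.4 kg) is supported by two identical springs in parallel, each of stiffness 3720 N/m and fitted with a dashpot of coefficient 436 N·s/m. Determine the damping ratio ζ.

0.320

Parallel springs add: k_eq = 2 × 3720 = 7440 N/m.
ω_n = √(k_eq/m) = √(7440/62.4) = 10.92 rad/s.
Critical damping c_c = 2√(k_eq·m) = 2√(7440 × 62.4) = 1363 N·s/m, so ζ = c/c_c = 436/1363 = 0.3199.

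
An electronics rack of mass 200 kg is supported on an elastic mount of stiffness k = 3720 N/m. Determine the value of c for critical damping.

1730 N·s/m

c_c = 2√(k·m) = 2√(3720 × 200) = 2 × 862.6 = 1725 N·s/m.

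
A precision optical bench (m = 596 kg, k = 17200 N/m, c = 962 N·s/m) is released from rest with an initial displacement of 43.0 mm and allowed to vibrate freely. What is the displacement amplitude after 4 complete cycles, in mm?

ζ = c/(2√(km)) = 962/(2√(17200 × 596)) = 962/6403 = 0.1502.
Logarithmic decrement δ = 2πζ/√(1 − ζ²) = 2π × 0.1502/√(1 − 0.0226) = 0.9548.
After n cycles, x_n/x₀ = e^(−nδ), so x_4 = 43.0 × e^(−4 × 0.9548) = 43.0 × 0.02195 = 0.9438 mm.

0.944 mm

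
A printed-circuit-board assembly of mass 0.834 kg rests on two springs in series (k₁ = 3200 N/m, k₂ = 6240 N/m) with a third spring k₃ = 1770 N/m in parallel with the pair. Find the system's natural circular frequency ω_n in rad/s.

68.3 rad/s

Series pair: k_s = k₁k₂/(k₁+k₂) = (3200)(6240)/(3200 + 6240) = 2115 N/m. In parallel with k₃: k_eq = 2115 + 1770 = 3885 N/m.
ω_n = √(k_eq/m) = √(3885/0.834) = √4659 = 68.25 rad/s.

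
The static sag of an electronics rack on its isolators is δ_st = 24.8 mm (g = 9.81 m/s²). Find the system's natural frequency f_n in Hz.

ω_n = √(g/δ_st) = √(9.81/0.0248) = √395.6 = 19.89 rad/s.
f_n = ω_n/(2π) = 19.89/6.283 = 3.165 Hz.

3.17 Hz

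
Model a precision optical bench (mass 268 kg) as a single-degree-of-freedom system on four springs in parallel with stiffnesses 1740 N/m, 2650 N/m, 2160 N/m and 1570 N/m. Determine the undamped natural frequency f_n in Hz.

Parallel springs add: k_eq = 1740 + 2650 + 2160 + 1570 = 8120 N/m.
ω_n = √(k_eq/m) = √(8120/268) = √30.30 = 5.504 rad/s.
f_n = ω_n/(2π) = 5.504/6.283 = 0.8761 Hz.

0.876 Hz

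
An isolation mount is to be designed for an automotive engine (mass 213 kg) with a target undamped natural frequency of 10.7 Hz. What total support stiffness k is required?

ω_n = 2πf_n = 2π × 10.7 = 67.23 rad/s.
k = m·ω_n² = 213 × 67.23² = 213 × 4520 = 962700 N/m.

963000 N/m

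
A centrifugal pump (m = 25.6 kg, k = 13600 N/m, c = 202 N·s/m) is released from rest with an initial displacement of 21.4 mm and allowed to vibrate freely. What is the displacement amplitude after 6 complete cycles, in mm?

ζ = c/(2√(km)) = 202/(2√(13600 × 25.6)) = 202/1180 = 0.1712.
Logarithmic decrement δ = 2πζ/√(1 − ζ²) = 2π × 0.1712/√(1 − 0.0293) = 1.092.
After n cycles, x_n/x₀ = e^(−nδ), so x_6 = 21.4 × e^(−6 × 1.092) = 21.4 × 0.001431 = 0.03061 mm.

0.0306 mm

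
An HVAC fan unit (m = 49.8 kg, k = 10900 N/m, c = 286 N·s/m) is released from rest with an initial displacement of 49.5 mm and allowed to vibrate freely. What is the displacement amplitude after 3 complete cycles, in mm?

1.19 mm

ζ = c/(2√(km)) = 286/(2√(10900 × 49.8)) = 286/1474 = 0.1941.
Logarithmic decrement δ = 2πζ/√(1 − ζ²) = 2π × 0.1941/√(1 − 0.0377) = 1.243.
After n cycles, x_n/x₀ = e^(−nδ), so x_3 = 49.5 × e^(−3 × 1.243) = 49.5 × 0.02401 = 1.188 mm.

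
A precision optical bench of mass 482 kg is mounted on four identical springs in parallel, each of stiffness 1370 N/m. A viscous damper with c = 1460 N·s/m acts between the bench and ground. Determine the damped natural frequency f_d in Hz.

0.479 Hz

Parallel springs add: k_eq = 4 × 1370 = 5480 N/m.
ω_n = √(k_eq/m) = √(5480/482) = 3.372 rad/s.
Critical damping c_c = 2√(k_eq·m) = 2√(5480 × 482) = 3250 N·s/m, so ζ = c/c_c = 1460/3250 = 0.4492.
ω_d = ω_n√(1 − ζ²) = 3.372 × √(1 − 0.202) = 3.013 rad/s.
f_d = ω_d/(2π) = 0.4795 Hz.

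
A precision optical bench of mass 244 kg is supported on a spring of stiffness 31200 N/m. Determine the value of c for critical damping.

5520 N·s/m

c_c = 2√(k·m) = 2√(31200 × 244) = 2 × 2759 = 5518 N·s/m.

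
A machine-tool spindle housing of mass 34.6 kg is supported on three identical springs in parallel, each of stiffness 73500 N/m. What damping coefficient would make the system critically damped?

5520 N·s/m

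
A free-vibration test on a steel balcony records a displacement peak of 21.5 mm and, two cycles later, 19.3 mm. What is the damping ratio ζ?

Logarithmic decrement δ = (1/n)·ln(x₀/x_n) = (1/2)·ln(21.5/19.3) = (1/2)·ln(1.114) = 0.05397.
ζ = δ/√(4π² + δ²) = 0.05397/√(39.48 + 0.00291) = 0.05397/6.283 = 0.008590.

0.00859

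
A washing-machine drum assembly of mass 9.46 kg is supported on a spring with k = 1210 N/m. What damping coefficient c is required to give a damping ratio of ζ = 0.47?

101 N·s/m

c_c = 2√(k·m) = 2√(1210 × 9.46) = 214.0 N·s/m.
c = ζ·c_c = 0.47 × 214.0 = 100.6 N·s/m.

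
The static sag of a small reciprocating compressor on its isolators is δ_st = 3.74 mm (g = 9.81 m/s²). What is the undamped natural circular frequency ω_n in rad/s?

ω_n = √(g/δ_st) = √(9.81/0.00374) = √2623 = 51.22 rad/s.

51.2 rad/s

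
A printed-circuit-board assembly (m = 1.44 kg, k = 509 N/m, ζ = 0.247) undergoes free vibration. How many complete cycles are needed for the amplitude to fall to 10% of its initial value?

Logarithmic decrement δ = 2πζ/√(1 − ζ²) = 2π × 0.2470/√(1 − 0.0610) = 1.602.
x_n/x₀ = e^(−nδ) ≤ 0.1; take ln: n ≥ ln(1/0.1)/δ = 2.303/1.602 = 1.438.
So 2 complete cycles are required.

2 cycles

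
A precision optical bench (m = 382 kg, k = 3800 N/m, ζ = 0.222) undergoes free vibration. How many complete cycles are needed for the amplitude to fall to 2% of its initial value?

3 cycles

Logarithmic decrement δ = 2πζ/√(1 − ζ²) = 2π × 0.2220/√(1 − 0.0493) = 1.431.
x_n/x₀ = e^(−nδ) ≤ 0.02; take ln: n ≥ ln(1/0.02)/δ = 3.912/1.431 = 2.735.
So 3 complete cycles are required.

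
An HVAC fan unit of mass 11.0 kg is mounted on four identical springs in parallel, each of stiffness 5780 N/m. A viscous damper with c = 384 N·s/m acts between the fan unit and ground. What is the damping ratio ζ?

0.381

Parallel springs add: k_eq = 4 × 5780 = 23120 N/m.
ω_n = √(k_eq/m) = √(23120/11.0) = 45.85 rad/s.
Critical damping c_c = 2√(k_eq·m) = 2√(23120 × 11.0) = 1009 N·s/m, so ζ = c/c_c = 384/1009 = 0.3807.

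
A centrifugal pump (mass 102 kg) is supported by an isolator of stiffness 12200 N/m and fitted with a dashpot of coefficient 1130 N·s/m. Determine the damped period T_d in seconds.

ω_n = √(k/m) = √(12200/102) = 10.94 rad/s.
Critical damping c_c = 2√(k·m) = 2√(12200 × 102) = 2231 N·s/m, so ζ = c/c_c = 1130/2231 = 0.5065.
ω_d = ω_n√(1 − ζ²) = 10.94 × √(1 − 0.257) = 9.430 rad/s.
T_d = 2π/ω_d = 0.6663 s.

0.666 s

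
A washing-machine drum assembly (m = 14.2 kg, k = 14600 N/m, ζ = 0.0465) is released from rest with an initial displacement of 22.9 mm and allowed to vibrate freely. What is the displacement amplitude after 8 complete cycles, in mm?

2.21 mm

Logarithmic decrement δ = 2πζ/√(1 − ζ²) = 2π × 0.04650/√(1 − 0.00216) = 0.2925.
After n cycles, x_n/x₀ = e^(−nδ), so x_8 = 22.9 × e^(−8 × 0.2925) = 22.9 × 0.09634 = 2.206 mm.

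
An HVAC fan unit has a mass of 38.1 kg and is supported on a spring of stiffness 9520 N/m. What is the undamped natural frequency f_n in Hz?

ω_n = √(k/m) = √(9520/38.1) = √249.9 = 15.81 rad/s.
f_n = ω_n/(2π) = 15.81/6.283 = 2.516 Hz.

2.52 Hz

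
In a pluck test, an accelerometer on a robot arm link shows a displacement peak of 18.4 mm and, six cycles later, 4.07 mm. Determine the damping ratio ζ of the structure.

0.0400

Logarithmic decrement δ = (1/n)·ln(x₀/x_n) = (1/6)·ln(18.4/4.07) = (1/6)·ln(4.521) = 0.2515.
ζ = δ/√(4π² + δ²) = 0.2515/√(39.48 + 0.0632) = 0.2515/6.288 = 0.03999.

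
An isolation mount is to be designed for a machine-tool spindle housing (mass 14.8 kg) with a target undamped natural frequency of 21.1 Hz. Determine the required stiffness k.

260000 N/m

ω_n = 2πf_n = 2π × 21.1 = 132.6 rad/s.
k = m·ω_n² = 14.8 × 132.6² = 14.8 × 17580 = 260100 N/m.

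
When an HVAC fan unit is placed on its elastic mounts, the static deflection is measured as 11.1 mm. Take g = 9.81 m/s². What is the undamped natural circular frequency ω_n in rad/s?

ω_n = √(g/δ_st) = √(9.81/0.0111) = √883.8 = 29.73 rad/s.

29.7 rad/s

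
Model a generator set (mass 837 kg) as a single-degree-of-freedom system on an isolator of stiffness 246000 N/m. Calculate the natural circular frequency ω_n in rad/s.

17.1 rad/s

ω_n = √(k/m) = √(246000/837) = √293.9 = 17.14 rad/s.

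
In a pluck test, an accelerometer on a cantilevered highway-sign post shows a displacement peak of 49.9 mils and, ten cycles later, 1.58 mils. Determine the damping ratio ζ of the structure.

0.0549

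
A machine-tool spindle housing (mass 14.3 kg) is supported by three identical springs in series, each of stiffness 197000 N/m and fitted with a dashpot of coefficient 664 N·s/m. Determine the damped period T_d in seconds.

Series springs: 1/k_eq = 3/197000, so k_eq = 197000/3 = 65670 N/m.
ω_n = √(k_eq/m) = √(65670/14.3) = 67.76 rad/s.
Critical damping c_c = 2√(k_eq·m) = 2√(65670 × 14.3) = 1938 N·s/m, so ζ = c/c_c = 664/1938 = 0.3426.
ω_d = ω_n√(1 − ζ²) = 67.76 × √(1 − 0.117) = 63.66 rad/s.
T_d = 2π/ω_d = 0.09869 s.

0.0987 s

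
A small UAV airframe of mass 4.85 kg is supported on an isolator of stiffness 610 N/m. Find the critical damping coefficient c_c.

c_c = 2√(k·m) = 2√(610.0 × 4.85) = 2 × 54.39 = 108.8 N·s/m.

109 N·s/m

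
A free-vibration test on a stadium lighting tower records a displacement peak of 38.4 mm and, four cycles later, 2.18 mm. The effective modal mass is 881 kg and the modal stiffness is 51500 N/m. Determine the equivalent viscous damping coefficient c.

1530 N·s/m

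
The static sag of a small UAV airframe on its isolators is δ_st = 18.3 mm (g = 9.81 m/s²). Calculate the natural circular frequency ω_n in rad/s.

ω_n = √(g/δ_st) = √(9.81/0.0183) = √536.1 = 23.15 rad/s.

23.2 rad/s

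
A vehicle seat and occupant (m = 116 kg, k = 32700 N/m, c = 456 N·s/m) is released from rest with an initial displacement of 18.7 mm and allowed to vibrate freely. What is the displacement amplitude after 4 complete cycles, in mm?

ζ = c/(2√(km)) = 456/(2√(32700 × 116)) = 456/3895 = 0.1171.
Logarithmic decrement δ = 2πζ/√(1 − ζ²) = 2π × 0.1171/√(1 − 0.0137) = 0.7406.
After n cycles, x_n/x₀ = e^(−nδ), so x_4 = 18.7 × e^(−4 × 0.7406) = 18.7 × 0.05169 = 0.9665 mm.

0.967 mm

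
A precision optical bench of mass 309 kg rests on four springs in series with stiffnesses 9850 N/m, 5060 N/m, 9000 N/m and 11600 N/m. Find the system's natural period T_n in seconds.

Series springs: 1/k_eq = 1/9850 + 1/5060 + 1/9000 + 1/11600 = 0.0004965, so k_eq = 2014 N/m.
ω_n = √(k_eq/m) = √(2014/309) = √6.519 = 2.553 rad/s.
T_n = 2π/ω_n = 6.283/2.553 = 2.461 s.

2.46 s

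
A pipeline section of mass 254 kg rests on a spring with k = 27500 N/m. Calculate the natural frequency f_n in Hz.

1.66 Hz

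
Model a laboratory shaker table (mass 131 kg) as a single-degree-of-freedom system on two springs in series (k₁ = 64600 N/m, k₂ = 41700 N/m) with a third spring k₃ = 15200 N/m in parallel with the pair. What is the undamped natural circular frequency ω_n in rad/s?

17.6 rad/s

Series pair: k_s = k₁k₂/(k₁+k₂) = (64600)(41700)/(64600 + 41700) = 25340 N/m. In parallel with k₃: k_eq = 25340 + 15200 = 40540 N/m.
ω_n = √(k_eq/m) = √(40540/131) = √309.5 = 17.59 rad/s.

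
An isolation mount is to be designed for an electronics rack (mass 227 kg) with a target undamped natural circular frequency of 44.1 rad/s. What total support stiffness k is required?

k = m·ω_n² = 227 × 44.10² = 227 × 1945 = 441500 N/m.

441000 N/m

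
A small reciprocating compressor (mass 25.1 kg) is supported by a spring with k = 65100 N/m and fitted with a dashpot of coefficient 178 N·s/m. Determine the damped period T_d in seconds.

0.124 s

ω_n = √(k/m) = √(65100/25.1) = 50.93 rad/s.
Critical damping c_c = 2√(k·m) = 2√(65100 × 25.1) = 2557 N·s/m, so ζ = c/c_c = 178/2557 = 0.06962.
ω_d = ω_n√(1 − ζ²) = 50.93 × √(1 − 0.00485) = 50.80 rad/s.
T_d = 2π/ω_d = 0.1237 s.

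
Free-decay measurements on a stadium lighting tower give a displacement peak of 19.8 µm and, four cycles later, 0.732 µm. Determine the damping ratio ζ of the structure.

0.130

Logarithmic decrement δ = (1/n)·ln(x₀/x_n) = (1/4)·ln(19.8/0.732) = (1/4)·ln(27.05) = 0.8244.
ζ = δ/√(4π² + δ²) = 0.8244/√(39.48 + 0.680) = 0.8244/6.337 = 0.1301.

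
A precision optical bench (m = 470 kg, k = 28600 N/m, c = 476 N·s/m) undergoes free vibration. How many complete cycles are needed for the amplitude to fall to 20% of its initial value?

4 cycles

ζ = c/(2√(km)) = 476/(2√(28600 × 470)) = 476/7333 = 0.06491.
Logarithmic decrement δ = 2πζ/√(1 − ζ²) = 2π × 0.06491/√(1 − 0.00421) = 0.4087.
x_n/x₀ = e^(−nδ) ≤ 0.2; take ln: n ≥ ln(1/0.2)/δ = 1.609/0.4087 = 3.938.
So 4 complete cycles are required.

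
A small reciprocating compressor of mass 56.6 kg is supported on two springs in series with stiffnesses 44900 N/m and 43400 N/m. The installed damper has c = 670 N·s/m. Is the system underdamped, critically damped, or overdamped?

underdamped

Series springs: 1/k_eq = 1/44900 + 1/43400 = 4.531×10^-5, so k_eq = 22070 N/m.
c_c = 2√(k_eq·m) = 2235 N·s/m; ζ = c/c_c = 670/2235 = 0.300.
Since ζ < 1 the system is underdamped.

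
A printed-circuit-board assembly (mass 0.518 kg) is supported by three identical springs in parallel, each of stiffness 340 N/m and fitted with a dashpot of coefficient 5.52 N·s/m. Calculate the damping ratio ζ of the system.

0.120

Parallel springs add: k_eq = 3 × 340 = 1020 N/m.
ω_n = √(k_eq/m) = √(1020/0.518) = 44.37 rad/s.
Critical damping c_c = 2√(k_eq·m) = 2√(1020 × 0.518) = 45.97 N·s/m, so ζ = c/c_c = 5.52/45.97 = 0.1201.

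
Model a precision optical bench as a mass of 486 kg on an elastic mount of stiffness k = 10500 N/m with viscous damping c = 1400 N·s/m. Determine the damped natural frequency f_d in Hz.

0.703 Hz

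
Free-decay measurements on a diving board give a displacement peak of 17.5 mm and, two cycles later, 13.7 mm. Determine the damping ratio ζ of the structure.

Logarithmic decrement δ = (1/n)·ln(x₀/x_n) = (1/2)·ln(17.5/13.7) = (1/2)·ln(1.277) = 0.1224.
ζ = δ/√(4π² + δ²) = 0.1224/√(39.48 + 0.0150) = 0.1224/6.284 = 0.01948.

0.0195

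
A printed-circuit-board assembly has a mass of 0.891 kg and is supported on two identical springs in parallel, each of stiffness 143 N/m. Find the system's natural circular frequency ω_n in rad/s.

Parallel springs add: k_eq = 2 × 143 = 286.0 N/m.
ω_n = √(k_eq/m) = √(286.0/0.891) = √321.0 = 17.92 rad/s.

17.9 rad/s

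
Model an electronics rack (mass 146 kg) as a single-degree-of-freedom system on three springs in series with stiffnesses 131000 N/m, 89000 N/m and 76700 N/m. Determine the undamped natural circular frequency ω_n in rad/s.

Series springs: 1/k_eq = 1/131000 + 1/89000 + 1/76700 = 3.191×10^-5, so k_eq = 31340 N/m.
ω_n = √(k_eq/m) = √(31340/146) = √214.7 = 14.65 rad/s.

14.7 rad/s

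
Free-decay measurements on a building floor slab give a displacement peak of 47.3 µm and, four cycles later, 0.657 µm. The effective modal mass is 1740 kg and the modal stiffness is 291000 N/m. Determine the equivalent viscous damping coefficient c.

Logarithmic decrement δ = (1/n)·ln(x₀/x_n) = (1/4)·ln(47.3/0.657) = (1/4)·ln(71.99) = 1.069.
ζ = δ/√(4π² + δ²) = 1.069/√(39.48 + 1.14) = 1.069/6.373 = 0.1677.
c = ζ · 2√(km) = 0.1677 × 2√(291000 × 1740) = 0.1677 × 45000 = 7549 N·s/m.

7550 N·s/m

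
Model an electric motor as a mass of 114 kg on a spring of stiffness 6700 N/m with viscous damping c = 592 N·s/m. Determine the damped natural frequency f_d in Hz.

ω_n = √(k/m) = √(6700/114) = 7.666 rad/s.
Critical damping c_c = 2√(k·m) = 2√(6700 × 114) = 1748 N·s/m, so ζ = c/c_c = 592/1748 = 0.3387.
ω_d = ω_n√(1 − ζ²) = 7.666 × √(1 − 0.115) = 7.213 rad/s.
f_d = ω_d/(2π) = 1.148 Hz.

1.15 Hz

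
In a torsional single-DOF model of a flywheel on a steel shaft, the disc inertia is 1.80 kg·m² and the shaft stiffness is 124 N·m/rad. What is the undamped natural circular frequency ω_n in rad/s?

8.30 rad/s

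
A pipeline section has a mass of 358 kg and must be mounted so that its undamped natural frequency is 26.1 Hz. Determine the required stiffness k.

9630000 N/m

ω_n = 2πf_n = 2π × 26.1 = 164.0 rad/s.
k = m·ω_n² = 358 × 164.0² = 358 × 26890 = 9628000 N/m.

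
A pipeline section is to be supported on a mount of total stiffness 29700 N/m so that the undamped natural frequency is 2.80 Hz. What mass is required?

96.0 kg

ω_n = 2πf_n = 2π × 2.80 = 17.59 rad/s.
m = k/ω_n² = 29700/17.59² = 29700/309.5 = 95.96 kg.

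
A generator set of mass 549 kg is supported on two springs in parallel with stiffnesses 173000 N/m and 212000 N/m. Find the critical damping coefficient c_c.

Parallel springs add: k_eq = 173000 + 212000 = 385000 N/m.
c_c = 2√(k_eq·m) = 2√(385000 × 549) = 2 × 14540 = 29080 N·s/m.

29100 N·s/m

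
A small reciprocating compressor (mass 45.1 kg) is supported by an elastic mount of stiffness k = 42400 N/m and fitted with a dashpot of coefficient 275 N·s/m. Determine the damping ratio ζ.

ω_n = √(k/m) = √(42400/45.1) = 30.66 rad/s.
Critical damping c_c = 2√(k·m) = 2√(42400 × 45.1) = 2766 N·s/m, so ζ = c/c_c = 275/2766 = 0.09943.

0.0994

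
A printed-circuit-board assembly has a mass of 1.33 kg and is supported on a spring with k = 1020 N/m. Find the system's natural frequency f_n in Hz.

ω_n = √(k/m) = √(1020/1.33) = √766.9 = 27.69 rad/s.
f_n = ω_n/(2π) = 27.69/6.283 = 4.408 Hz.

4.41 Hz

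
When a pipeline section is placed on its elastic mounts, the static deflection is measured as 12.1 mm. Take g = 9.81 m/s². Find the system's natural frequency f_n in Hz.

4.53 Hz

ω_n = √(g/δ_st) = √(9.81/0.0121) = √810.7 = 28.47 rad/s.
f_n = ω_n/(2π) = 28.47/6.283 = 4.532 Hz.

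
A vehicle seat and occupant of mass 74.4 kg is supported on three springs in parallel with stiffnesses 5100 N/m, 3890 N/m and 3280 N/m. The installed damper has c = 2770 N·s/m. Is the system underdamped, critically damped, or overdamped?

Parallel springs add: k_eq = 5100 + 3890 + 3280 = 12270 N/m.
c_c = 2√(k_eq·m) = 1911 N·s/m; ζ = c/c_c = 2770/1911 = 1.45.
Since ζ > 1 the system is overdamped.

overdamped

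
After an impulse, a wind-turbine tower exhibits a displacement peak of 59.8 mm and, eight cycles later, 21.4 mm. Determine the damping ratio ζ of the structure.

0.0204

Logarithmic decrement δ = (1/n)·ln(x₀/x_n) = (1/8)·ln(59.8/21.4) = (1/8)·ln(2.794) = 0.1285.
ζ = δ/√(4π² + δ²) = 0.1285/√(39.48 + 0.0165) = 0.1285/6.284 = 0.02044.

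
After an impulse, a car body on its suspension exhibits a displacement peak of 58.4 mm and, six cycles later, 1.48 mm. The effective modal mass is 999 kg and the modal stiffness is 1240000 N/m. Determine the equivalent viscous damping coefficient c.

Logarithmic decrement δ = (1/n)·ln(x₀/x_n) = (1/6)·ln(58.4/1.48) = (1/6)·ln(39.46) = 0.6125.
ζ = δ/√(4π² + δ²) = 0.6125/√(39.48 + 0.375) = 0.6125/6.313 = 0.09703.
c = ζ · 2√(km) = 0.09703 × 2√(1240000 × 999) = 0.09703 × 70390 = 6830 N·s/m.

6830 N·s/m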